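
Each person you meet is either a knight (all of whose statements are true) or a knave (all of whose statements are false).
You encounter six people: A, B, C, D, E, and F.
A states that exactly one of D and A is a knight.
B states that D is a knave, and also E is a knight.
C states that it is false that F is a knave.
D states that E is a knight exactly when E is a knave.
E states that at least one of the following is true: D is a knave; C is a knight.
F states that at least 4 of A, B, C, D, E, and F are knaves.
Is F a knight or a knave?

Consistent assignments: {A=knight, B=knight, C=knave, D=knave, E=knight, F=knave}
In every consistent assignment, F is a knave.

F is a knave.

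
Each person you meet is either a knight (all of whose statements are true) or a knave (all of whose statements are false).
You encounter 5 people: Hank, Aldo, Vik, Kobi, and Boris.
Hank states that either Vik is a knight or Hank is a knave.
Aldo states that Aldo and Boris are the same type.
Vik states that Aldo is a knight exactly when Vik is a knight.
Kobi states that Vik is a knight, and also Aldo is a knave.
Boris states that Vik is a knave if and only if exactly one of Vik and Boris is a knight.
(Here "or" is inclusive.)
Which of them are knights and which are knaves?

Knights: Hank, Aldo, Vik, and Boris. Knaves: Kobi.

Suppose Hank is a knave. Then Hank's statement "either Vik is a knight or Hank is a knave" would have to be false. Checking the 16 ways to assign the others, none is consistent with every speaker.
(For instance, with Aldo=knight, Vik=knight, Kobi=knave, Boris=knight, Hank's claim "either Vik is a knight or Hank is a knave" comes out true where it would need to be false.)
So Hank must be a knight, making "either Vik is a knight or Hank is a knave" true. Taking Hank=knight, Aldo=knight, Vik=knight, Kobi=knave, Boris=knight, each remaining statement checks out:
  Aldo (knight): "Aldo and Boris are the same type" — true. ✓
  Vik (knight): "Aldo is a knight exactly when Vik is a knight" — true. ✓
  Kobi (knave): "Vik is a knight, and also Aldo is a knave" — false. ✓
  Boris (knight): "Vik is a knave if and only if exactly one of Vik and Boris is a knight" — true. ✓
This is the unique consistent assignment.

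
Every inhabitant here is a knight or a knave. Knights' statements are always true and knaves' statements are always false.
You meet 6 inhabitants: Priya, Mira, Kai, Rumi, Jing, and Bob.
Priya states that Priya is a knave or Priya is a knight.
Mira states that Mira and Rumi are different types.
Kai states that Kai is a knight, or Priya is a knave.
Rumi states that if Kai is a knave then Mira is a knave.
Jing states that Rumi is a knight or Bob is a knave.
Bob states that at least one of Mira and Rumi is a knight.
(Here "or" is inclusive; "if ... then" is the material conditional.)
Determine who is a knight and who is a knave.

As a knight, Priya's statement "Priya is a knave or Priya is a knight" should be True; it is.
Mira (knight): "Mira and Rumi are different types" — True. ✓
Kai is a knave, and the claim "Kai is a knight, or Priya is a knave" is indeed False.
Rumi is a knave, so "if Kai is a knave then Mira is a knave" must be False — and it is.
Jing is a knave, so "Rumi is a knight or Bob is a knave" must be False — and it is.
Bob (knight): "at least one of Mira and Rumi is a knight" — True. ✓

Priya is a knight, Mira is a knight, Kai is a knave, Rumi is a knave, Jing is a knave, and Bob is a knight.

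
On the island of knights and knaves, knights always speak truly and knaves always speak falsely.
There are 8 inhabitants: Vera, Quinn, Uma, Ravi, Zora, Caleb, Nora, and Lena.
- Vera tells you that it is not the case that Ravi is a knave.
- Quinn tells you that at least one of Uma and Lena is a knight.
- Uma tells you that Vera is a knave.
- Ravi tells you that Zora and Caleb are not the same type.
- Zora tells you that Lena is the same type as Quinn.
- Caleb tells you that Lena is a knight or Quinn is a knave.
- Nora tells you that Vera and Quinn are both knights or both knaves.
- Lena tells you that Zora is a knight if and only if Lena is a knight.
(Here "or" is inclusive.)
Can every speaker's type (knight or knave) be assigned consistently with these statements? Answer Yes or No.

One consistent assignment: Vera=knave, Quinn=knight, Uma=knight, Ravi=knave, Zora=knight, Caleb=knight, Nora=knave, Lena=knight.

Yes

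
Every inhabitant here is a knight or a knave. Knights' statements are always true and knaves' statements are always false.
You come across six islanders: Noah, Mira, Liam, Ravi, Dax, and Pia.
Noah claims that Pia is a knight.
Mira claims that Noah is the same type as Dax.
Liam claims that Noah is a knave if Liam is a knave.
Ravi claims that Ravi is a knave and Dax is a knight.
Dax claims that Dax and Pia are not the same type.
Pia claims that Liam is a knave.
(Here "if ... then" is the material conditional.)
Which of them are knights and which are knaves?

Noah is a knave; "Pia is a knight" is false, as required.
Mira is a knight, and the claim "Noah is the same type as Dax" is indeed true.
Liam is a knight, so "Noah is a knave if Liam is a knave" must be true — and it is.
Ravi is a knave, so "Ravi is a knave and Dax is a knight" must be false — and it is.
Dax is a knave, and the claim "Dax and Pia are not the same type" is indeed false.
Pia is a knave; "Liam is a knave" is false, as required.

Noah is a knave, Mira is a knight, Liam is a knight, Ravi is a knave, Dax is a knave, and Pia is a knave.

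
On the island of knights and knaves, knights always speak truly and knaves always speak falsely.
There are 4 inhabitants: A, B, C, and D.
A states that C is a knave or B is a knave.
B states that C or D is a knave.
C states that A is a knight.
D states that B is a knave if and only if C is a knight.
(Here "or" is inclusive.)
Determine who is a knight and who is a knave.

Knights: A, C, and D. Knaves: B.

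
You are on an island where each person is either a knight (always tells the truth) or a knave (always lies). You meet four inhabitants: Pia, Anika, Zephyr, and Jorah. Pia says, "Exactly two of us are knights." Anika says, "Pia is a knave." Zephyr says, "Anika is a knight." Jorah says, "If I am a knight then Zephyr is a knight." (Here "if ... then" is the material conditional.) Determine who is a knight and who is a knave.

Pia is a knave, Anika is a knight, Zephyr is a knight, and Jorah is a knight.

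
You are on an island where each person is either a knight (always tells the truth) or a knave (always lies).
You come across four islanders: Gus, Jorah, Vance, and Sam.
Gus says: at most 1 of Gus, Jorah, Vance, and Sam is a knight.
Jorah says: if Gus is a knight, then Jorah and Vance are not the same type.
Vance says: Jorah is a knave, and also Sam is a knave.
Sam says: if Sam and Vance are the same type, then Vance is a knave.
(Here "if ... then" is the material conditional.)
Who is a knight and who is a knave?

Suppose Gus is a knight. Then Gus's statement "at most 1 of Gus, Jorah, Vance, and Sam is a knight" would have to be true. Checking the 8 ways to assign the others, none is consistent with every speaker.
(For instance, with Jorah=knight, Vance=knave, Sam=knight, Gus's claim "at most 1 of Gus, Jorah, Vance, and Sam is a knight" comes out false where it would need to be true.)
So Gus must be a knave, making "at most 1 of Gus, Jorah, Vance, and Sam is a knight" false. Taking Gus=knave, Jorah=knight, Vance=knave, Sam=knight, each remaining statement checks out:
  Jorah (knight): "if Gus is a knight, then Jorah and Vance are not the same type" — true. ✓
  Vance (knave): "Jorah is a knave, and also Sam is a knave" — false. ✓
  Sam (knight): "if Sam and Vance are the same type, then Vance is a knave" — true. ✓
This is the unique consistent assignment.

Gus is a knave, Jorah is a knight, Vance is a knave, and Sam is a knight.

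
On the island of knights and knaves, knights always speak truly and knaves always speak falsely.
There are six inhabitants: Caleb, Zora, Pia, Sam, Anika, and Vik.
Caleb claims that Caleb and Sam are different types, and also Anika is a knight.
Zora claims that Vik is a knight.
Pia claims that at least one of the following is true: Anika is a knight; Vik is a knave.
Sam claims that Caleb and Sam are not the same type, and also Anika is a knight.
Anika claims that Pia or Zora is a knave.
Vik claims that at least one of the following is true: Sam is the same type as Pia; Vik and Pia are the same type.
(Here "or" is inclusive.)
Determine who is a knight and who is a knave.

Caleb is a knave, Zora is a knave, Pia is a knight, Sam is a knave, Anika is a knight, and Vik is a knave.

Caleb is a knave; "Caleb and Sam are different types, and also Anika is a knight" is false, as required.
As a knave, Zora's statement "Vik is a knight" should be false; it is.
Pia (knight): "at least one of the following is true: Anika is a knight; Vik is a knave" — True. ✓
As a knave, Sam's statement "Caleb and Sam are not the same type, and also Anika is a knight" should be false; it is.
Anika is a knight; "Pia or Zora is a knave" is True, as required.
Vik is a knave; "at least one of the following is true: Sam is the same type as Pia; Vik and Pia are the same type" is false, as required.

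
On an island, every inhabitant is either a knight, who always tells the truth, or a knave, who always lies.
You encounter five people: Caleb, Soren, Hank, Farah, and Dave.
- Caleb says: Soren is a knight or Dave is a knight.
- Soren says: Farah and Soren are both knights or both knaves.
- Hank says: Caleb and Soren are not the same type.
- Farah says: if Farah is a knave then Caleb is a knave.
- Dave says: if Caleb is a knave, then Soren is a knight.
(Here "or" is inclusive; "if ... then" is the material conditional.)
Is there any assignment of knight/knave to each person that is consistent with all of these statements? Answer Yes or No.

Yes

One consistent assignment: Caleb=knight, Soren=knight, Hank=knave, Farah=knight, Dave=knight.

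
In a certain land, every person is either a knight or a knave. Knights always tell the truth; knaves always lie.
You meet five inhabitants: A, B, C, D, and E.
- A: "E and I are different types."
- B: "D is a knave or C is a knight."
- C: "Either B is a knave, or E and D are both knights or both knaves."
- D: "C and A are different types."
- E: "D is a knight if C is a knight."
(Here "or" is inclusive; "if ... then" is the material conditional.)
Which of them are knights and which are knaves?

A is a knight, B is a knight, C is a knight, D is a knave, and E is a knave.

A is a knight, so "E and I are different types" must be true — and it is.
As a knight, B's statement "D is a knave or C is a knight" should be true; it is.
C is a knight; "either B is a knave, or E and D are both knights or both knaves" is true, as required.
D is a knave, so "C and A are different types" must be False — and it is.
E is a knave, so "D is a knight if C is a knight" must be False — and it is.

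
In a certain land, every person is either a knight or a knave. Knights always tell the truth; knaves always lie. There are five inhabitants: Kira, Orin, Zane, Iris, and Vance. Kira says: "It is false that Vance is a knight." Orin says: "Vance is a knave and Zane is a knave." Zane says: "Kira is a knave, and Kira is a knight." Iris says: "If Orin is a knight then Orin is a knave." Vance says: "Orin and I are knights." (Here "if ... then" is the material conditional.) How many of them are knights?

The unique consistent assignment is Kira=knight, Orin=knight, Zane=knave, Iris=knave, Vance=knave.
That has 2 knights.

2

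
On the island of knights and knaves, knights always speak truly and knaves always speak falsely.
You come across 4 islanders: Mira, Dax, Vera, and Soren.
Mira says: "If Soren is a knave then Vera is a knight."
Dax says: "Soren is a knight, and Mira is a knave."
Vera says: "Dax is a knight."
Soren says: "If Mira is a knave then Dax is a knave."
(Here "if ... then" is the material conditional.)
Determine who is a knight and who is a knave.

Knights: Mira and Soren. Knaves: Dax and Vera.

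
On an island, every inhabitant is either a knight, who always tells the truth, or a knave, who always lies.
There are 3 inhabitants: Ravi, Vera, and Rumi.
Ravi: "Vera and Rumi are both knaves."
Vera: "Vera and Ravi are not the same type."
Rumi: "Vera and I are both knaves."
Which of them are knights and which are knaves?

Ravi is a knave; "Vera and Rumi are both knaves" is False, as required.
Since Vera is a knight, "Vera and Ravi are not the same type" needs to be True, which holds.
Rumi is a knave; "Vera and I are both knaves" is False, as required.

Knights: Vera. Knaves: Ravi and Rumi.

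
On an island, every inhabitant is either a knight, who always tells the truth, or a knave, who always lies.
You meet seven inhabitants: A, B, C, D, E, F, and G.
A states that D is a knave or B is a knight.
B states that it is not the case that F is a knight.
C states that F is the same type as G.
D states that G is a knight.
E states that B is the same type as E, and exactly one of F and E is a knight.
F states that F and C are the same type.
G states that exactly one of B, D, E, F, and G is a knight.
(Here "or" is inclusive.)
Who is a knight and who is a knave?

A is a knight, B is a knight, C is a knight, D is a knave, E is a knight, F is a knave, and G is a knave.

A (knight): "D is a knave or B is a knight" — true. ✓
As a knight, B's statement "it is not the case that F is a knight" should be true; it is.
C is a knight; "F is the same type as G" is true, as required.
As a knave, D's statement "G is a knight" should be False; it is.
E is a knight, so "B is the same type as E, and exactly one of F and E is a knight" must be true — and it is.
F is a knave, so "F and C are the same type" must be False — and it is.
As a knave, G's statement "exactly one of B, D, E, F, and G is a knight" should be False; it is.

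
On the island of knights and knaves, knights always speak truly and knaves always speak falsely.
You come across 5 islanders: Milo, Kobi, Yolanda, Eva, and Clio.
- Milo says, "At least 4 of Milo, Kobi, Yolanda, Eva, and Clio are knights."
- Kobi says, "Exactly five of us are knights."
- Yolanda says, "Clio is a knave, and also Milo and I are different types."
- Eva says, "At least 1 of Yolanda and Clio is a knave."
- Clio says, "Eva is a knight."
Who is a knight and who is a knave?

Suppose Milo is a knight. Then Milo's statement "at least 4 of Milo, Kobi, Yolanda, Eva, and Clio are knights" would have to be true. Checking the 16 ways to assign the others, none is consistent with every speaker.
(For instance, with Kobi=knave, Yolanda=knave, Eva=knight, Clio=knight, Milo's claim "at least 4 of Milo, Kobi, Yolanda, Eva, and Clio are knights" comes out false where it would need to be true.)
So Milo must be a knave, making "at least 4 of Milo, Kobi, Yolanda, Eva, and Clio are knights" false. Taking Milo=knave, Kobi=knave, Yolanda=knave, Eva=knight, Clio=knight, each remaining statement checks out:
  Kobi (knave): "exactly five of us are knights" — false. ✓
  Yolanda (knave): "Clio is a knave, and also Milo and I are different types" — false. ✓
  Eva (knight): "at least 1 of Yolanda and Clio is a knave" — true. ✓
  Clio (knight): "Eva is a knight" — true. ✓
This is the unique consistent assignment.

Milo is a knave, Kobi is a knave, Yolanda is a knave, Eva is a knight, and Clio is a knight.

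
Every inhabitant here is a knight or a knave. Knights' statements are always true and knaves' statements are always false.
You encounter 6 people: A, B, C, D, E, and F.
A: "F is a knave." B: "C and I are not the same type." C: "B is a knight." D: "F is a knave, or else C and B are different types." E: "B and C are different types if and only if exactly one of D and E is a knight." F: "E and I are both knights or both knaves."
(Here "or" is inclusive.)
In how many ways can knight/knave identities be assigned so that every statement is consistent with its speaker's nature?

1

Consistent assignments:
  A=knight, B=knave, C=knave, D=knight, E=knight, F=knave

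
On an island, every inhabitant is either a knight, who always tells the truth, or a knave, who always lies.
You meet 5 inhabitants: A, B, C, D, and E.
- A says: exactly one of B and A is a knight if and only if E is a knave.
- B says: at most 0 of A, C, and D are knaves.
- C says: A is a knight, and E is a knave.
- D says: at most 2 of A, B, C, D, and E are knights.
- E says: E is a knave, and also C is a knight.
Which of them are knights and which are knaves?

A is a knave, B is a knave, C is a knave, D is a knight, and E is a knave.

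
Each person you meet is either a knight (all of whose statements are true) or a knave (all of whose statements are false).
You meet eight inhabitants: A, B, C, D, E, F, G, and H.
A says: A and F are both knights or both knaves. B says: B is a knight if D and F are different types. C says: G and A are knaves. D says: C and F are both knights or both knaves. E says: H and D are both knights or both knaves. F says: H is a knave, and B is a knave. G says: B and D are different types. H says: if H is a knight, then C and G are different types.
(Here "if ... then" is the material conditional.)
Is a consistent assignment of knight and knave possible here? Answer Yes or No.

No

Checking all 256 assignments, each has at least one speaker whose statement's truth value contradicts their type.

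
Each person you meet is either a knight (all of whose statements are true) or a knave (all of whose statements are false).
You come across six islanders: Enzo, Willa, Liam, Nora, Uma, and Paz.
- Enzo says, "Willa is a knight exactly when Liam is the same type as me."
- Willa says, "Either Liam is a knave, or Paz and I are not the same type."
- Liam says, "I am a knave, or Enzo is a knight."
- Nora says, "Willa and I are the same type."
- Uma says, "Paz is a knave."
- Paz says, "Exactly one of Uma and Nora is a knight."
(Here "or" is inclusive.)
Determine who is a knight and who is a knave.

Since Enzo is a knight, "Willa is a knight exactly when Liam is the same type as me" needs to be true, which holds.
Willa (knight): "either Liam is a knave, or Paz and I are not the same type" — true. ✓
As a knight, Liam's statement "I am a knave, or Enzo is a knight" should be true; it is.
Since Nora is a knight, "Willa and I are the same type" needs to be true, which holds.
Uma is a knight, and the claim "Paz is a knave" is indeed true.
As a knave, Paz's statement "exactly one of Uma and Nora is a knight" should be false; it is.

Enzo is a knight, Willa is a knight, Liam is a knight, Nora is a knight, Uma is a knight, and Paz is a knave.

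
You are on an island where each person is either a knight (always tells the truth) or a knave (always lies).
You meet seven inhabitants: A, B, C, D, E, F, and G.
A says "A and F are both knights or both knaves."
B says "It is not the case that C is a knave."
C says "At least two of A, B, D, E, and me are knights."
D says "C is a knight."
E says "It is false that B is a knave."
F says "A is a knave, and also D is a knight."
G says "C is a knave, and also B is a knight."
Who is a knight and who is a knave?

A is a knave; "A and F are both knights or both knaves" is False, as required.
B (knight): "it is not the case that C is a knave" — True. ✓
C is a knight, and the claim "at least two of A, B, D, E, and me are knights" is indeed True.
D is a knight, so "C is a knight" must be True — and it is.
E (knight): "it is false that B is a knave" — True. ✓
F is a knight, and the claim "A is a knave, and also D is a knight" is indeed True.
G (knave): "C is a knave, and also B is a knight" — False. ✓

Knights: B, C, D, E, and F. Knaves: A and G.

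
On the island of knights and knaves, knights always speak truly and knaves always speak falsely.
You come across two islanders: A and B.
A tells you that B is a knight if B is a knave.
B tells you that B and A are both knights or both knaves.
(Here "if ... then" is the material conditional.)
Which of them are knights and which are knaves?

Knights: A and B. Knaves: none.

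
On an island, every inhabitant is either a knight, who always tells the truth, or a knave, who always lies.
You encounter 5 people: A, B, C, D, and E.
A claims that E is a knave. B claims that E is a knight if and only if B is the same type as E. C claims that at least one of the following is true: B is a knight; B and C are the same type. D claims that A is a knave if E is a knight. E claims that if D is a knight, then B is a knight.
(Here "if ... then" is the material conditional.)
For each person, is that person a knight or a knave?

Since A is a knave, "E is a knave" needs to be False, which holds.
B is a knight, and the claim "E is a knight if and only if B is the same type as E" is indeed true.
Since C is a knight, "at least one of the following is true: B is a knight; B and C are the same type" needs to be true, which holds.
D (knight): "A is a knave if E is a knight" — true. ✓
Since E is a knight, "if D is a knight, then B is a knight" needs to be true, which holds.

A is a knave, B is a knight, C is a knight, D is a knight, and E is a knight.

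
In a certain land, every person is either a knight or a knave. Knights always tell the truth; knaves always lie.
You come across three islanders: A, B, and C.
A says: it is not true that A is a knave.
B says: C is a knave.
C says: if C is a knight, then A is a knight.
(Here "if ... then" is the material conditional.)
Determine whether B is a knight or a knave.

B is a knave.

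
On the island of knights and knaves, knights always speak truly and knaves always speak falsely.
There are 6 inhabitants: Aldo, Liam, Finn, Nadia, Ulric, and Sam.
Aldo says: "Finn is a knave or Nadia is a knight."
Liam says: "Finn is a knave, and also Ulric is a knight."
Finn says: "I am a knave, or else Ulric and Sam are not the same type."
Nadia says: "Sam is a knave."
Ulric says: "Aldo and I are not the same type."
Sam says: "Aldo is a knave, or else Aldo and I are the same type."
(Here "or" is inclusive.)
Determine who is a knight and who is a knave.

Knights: Finn and Sam. Knaves: Aldo, Liam, Nadia, and Ulric.

Since Aldo is a knave, "Finn is a knave or Nadia is a knight" needs to be false, which holds.
Liam is a knave, so "Finn is a knave, and also Ulric is a knight" must be false — and it is.
Since Finn is a knight, "I am a knave, or else Ulric and Sam are not the same type" needs to be true, which holds.
Nadia is a knave, and the claim "Sam is a knave" is indeed false.
As a knave, Ulric's statement "Aldo and I are not the same type" should be false; it is.
Sam is a knight, and the claim "Aldo is a knave, or else Aldo and I are the same type" is indeed true.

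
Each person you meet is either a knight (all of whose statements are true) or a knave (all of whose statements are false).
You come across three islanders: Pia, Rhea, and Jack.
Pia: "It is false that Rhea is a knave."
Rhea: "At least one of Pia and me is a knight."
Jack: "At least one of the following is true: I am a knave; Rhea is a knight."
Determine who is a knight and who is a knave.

Pia is a knight, Rhea is a knight, and Jack is a knight.

Suppose Pia is a knave. Then Pia's statement "it is false that Rhea is a knave" would have to be false. Checking the 4 ways to assign the others, none is consistent with every speaker.
(For instance, with Rhea=knight, Jack=knight, Pia's claim "it is false that Rhea is a knave" comes out true where it would need to be false.)
So Pia must be a knight, making "it is false that Rhea is a knave" true. Taking Pia=knight, Rhea=knight, Jack=knight, each remaining statement checks out:
  Rhea (knight): "at least one of Pia and me is a knight" — true. ✓
  Jack (knight): "at least one of the following is true: I am a knave; Rhea is a knight" — true. ✓
This is the unique consistent assignment.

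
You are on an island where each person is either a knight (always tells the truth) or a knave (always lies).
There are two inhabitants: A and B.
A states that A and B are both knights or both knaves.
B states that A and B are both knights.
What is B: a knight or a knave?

B is a knight.

Consistent assignments: {A=knight, B=knight}
In every consistent assignment, B is a knight.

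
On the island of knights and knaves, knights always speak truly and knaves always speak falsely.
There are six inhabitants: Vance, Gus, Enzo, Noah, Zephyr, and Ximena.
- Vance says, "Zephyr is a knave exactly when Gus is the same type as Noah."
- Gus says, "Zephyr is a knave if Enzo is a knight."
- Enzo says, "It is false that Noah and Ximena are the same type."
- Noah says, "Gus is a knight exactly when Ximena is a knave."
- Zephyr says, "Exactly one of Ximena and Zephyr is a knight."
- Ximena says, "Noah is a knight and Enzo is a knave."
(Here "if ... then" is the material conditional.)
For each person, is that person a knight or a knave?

Vance is a knight, Gus is a knight, Enzo is a knight, Noah is a knight, Zephyr is a knave, and Ximena is a knave.

Vance is a knight, so "Zephyr is a knave exactly when Gus is the same type as Noah" must be True — and it is.
Gus is a knight, so "Zephyr is a knave if Enzo is a knight" must be True — and it is.
Enzo is a knight; "it is false that Noah and Ximena are the same type" is True, as required.
Since Noah is a knight, "Gus is a knight exactly when Ximena is a knave" needs to be True, which holds.
As a knave, Zephyr's statement "exactly one of Ximena and Zephyr is a knight" should be False; it is.
Ximena is a knave, and the claim "Noah is a knight and Enzo is a knave" is indeed False.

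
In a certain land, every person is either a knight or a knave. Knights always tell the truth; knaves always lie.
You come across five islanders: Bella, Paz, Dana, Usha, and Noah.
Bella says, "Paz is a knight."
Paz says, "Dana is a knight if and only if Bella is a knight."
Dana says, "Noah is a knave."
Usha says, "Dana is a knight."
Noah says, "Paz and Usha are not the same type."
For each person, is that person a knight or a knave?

Knights: Bella, Paz, Dana, and Usha. Knaves: Noah.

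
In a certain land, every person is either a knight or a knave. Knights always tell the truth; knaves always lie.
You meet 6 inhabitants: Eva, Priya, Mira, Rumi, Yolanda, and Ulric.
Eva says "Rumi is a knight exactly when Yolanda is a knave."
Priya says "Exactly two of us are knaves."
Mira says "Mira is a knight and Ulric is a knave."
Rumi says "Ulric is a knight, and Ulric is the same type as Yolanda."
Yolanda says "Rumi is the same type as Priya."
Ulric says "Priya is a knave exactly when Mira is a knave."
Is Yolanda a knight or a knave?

Consistent assignments: {Eva=knight, Priya=knave, Mira=knight, Rumi=knave, Yolanda=knight, Ulric=knave}
In every consistent assignment, Yolanda is a knight.

Yolanda is a knight.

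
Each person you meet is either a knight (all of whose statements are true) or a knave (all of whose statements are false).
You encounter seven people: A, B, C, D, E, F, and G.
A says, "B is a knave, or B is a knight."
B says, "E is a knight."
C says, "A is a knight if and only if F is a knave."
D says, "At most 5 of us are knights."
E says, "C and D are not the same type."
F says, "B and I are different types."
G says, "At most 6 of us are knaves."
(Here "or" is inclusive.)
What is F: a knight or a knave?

F is a knave.

Consistent assignments: {A=knight, B=knave, C=knight, D=knight, E=knave, F=knave, G=knight}
In every consistent assignment, F is a knave.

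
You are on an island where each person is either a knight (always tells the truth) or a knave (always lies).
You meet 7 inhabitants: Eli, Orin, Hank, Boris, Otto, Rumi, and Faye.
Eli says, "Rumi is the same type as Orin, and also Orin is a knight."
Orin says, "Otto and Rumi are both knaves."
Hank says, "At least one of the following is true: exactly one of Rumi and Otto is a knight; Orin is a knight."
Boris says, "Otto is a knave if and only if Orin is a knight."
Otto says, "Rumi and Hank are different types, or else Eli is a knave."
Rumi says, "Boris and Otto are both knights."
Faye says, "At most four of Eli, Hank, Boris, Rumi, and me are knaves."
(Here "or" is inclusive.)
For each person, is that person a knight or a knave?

Knights: Boris, Otto, Rumi, and Faye. Knaves: Eli, Orin, and Hank.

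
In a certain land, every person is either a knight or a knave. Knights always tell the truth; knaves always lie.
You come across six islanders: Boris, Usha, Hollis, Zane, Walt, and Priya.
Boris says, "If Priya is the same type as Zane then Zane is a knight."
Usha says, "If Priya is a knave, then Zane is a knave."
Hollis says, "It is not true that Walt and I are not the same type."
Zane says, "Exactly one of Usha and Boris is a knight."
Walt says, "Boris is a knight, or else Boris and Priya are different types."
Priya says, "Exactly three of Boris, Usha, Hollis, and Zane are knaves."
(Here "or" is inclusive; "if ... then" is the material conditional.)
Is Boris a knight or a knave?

Boris is a knight.

Consistent assignments: {Boris=knight, Usha=knave, Hollis=knight, Zane=knight, Walt=knight, Priya=knave}; {Boris=knight, Usha=knave, Hollis=knave, Zane=knight, Walt=knight, Priya=knave}
In every consistent assignment, Boris is a knight.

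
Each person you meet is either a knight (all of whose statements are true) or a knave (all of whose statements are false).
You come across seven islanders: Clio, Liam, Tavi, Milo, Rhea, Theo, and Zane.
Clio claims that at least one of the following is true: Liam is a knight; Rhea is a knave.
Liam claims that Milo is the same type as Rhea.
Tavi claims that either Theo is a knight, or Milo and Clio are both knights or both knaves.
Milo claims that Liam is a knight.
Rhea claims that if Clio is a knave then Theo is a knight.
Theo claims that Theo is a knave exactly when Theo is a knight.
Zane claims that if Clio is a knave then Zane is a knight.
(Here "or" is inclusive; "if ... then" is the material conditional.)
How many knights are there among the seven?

6

The unique consistent assignment is Clio=knight, Liam=knight, Tavi=knight, Milo=knight, Rhea=knight, Theo=knave, Zane=knight.
That has 6 knights.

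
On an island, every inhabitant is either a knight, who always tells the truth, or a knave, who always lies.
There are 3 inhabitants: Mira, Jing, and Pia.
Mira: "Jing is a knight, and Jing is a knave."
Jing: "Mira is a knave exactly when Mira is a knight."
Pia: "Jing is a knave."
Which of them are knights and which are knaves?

Mira is a knave, Jing is a knave, and Pia is a knight.

Mira is a knave, and the claim "Jing is a knight, and Jing is a knave" is indeed False.
Jing is a knave, so "Mira is a knave exactly when Mira is a knight" must be False — and it is.
Pia is a knight, so "Jing is a knave" must be true — and it is.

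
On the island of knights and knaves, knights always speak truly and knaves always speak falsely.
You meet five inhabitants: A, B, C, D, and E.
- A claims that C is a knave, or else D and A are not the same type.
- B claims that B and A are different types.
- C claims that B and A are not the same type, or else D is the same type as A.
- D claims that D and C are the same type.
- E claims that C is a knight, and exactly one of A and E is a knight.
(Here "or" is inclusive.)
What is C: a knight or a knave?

C is a knight.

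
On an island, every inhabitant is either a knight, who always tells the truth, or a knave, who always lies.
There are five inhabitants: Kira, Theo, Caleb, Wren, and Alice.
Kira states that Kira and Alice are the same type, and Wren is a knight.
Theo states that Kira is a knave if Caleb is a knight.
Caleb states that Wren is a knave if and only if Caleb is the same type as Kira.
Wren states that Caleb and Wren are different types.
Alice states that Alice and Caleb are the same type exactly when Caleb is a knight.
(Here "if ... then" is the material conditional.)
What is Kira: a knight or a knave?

Kira is a knave.

Consistent assignments: {Kira=knave, Theo=knight, Caleb=knave, Wren=knight, Alice=knight}
In every consistent assignment, Kira is a knave.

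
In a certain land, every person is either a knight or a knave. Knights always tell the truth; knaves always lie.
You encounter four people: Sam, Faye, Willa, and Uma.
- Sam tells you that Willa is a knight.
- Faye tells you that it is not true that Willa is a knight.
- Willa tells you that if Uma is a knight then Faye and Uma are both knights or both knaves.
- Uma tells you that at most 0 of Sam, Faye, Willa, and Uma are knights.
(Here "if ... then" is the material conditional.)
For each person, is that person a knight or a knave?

Sam is a knight, Faye is a knave, Willa is a knight, and Uma is a knave.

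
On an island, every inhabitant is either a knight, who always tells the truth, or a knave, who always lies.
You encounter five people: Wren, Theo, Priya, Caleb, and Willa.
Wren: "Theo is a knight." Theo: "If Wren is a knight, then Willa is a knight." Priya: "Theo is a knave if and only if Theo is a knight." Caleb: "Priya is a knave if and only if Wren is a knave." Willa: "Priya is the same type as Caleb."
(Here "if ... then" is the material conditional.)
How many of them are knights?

3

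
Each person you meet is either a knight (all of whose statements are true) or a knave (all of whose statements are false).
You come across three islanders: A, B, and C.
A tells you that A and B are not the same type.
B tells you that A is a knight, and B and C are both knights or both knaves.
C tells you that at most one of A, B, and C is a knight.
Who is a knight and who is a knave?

A (knave): "A and B are not the same type" — false. ✓
B (knave): "A is a knight, and B and C are both knights or both knaves" — false. ✓
C (knight): "at most one of A, B, and C is a knight" — True. ✓

A is a knave, B is a knave, and C is a knight.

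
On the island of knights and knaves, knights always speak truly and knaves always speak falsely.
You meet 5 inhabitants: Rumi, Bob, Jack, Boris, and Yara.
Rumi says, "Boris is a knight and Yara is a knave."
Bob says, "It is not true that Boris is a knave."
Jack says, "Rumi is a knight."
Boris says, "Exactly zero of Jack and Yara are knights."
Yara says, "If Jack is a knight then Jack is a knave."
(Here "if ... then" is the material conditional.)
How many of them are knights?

The unique consistent assignment is Rumi=knave, Bob=knave, Jack=knave, Boris=knave, Yara=knight.
That has 1 knight.

1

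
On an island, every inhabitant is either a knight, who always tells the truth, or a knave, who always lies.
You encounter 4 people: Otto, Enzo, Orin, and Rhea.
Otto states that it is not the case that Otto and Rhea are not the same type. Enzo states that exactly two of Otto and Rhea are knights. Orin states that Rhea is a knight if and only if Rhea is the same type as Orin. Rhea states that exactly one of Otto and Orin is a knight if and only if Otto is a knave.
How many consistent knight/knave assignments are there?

Consistent assignments:
  Otto=knight, Enzo=knight, Orin=knight, Rhea=knight
  Otto=knave, Enzo=knave, Orin=knight, Rhea=knight

2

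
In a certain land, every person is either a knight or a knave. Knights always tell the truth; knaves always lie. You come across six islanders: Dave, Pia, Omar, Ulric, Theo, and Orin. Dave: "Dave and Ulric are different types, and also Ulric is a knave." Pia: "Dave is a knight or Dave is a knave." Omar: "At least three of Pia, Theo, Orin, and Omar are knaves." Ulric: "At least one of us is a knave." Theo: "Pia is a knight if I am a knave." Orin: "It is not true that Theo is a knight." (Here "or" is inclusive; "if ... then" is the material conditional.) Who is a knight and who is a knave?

Dave is a knave; "Dave and Ulric are different types, and also Ulric is a knave" is false, as required.
As a knight, Pia's statement "Dave is a knight or Dave is a knave" should be true; it is.
Omar is a knave; "at least three of Pia, Theo, Orin, and Omar are knaves" is false, as required.
Since Ulric is a knight, "at least one of us is a knave" needs to be true, which holds.
Theo (knight): "Pia is a knight if I am a knave" — true. ✓
Since Orin is a knave, "it is not true that Theo is a knight" needs to be false, which holds.

Dave is a knave, Pia is a knight, Omar is a knave, Ulric is a knight, Theo is a knight, and Orin is a knave.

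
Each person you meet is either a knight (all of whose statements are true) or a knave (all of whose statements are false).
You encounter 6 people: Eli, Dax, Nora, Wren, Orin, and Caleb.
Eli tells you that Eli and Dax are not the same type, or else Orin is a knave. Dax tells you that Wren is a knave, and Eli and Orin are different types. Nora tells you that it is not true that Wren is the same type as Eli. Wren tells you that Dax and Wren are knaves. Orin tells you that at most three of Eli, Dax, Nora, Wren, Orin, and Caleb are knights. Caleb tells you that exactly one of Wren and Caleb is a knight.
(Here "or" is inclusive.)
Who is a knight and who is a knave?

Eli is a knight, Dax is a knight, Nora is a knight, Wren is a knave, Orin is a knave, and Caleb is a knight.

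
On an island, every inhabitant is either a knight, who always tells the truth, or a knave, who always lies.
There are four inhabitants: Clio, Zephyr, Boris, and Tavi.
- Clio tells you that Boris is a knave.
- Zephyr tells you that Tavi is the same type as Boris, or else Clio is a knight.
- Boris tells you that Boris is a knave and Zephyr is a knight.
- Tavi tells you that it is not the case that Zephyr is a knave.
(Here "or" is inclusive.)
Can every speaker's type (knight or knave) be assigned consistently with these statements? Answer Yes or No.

No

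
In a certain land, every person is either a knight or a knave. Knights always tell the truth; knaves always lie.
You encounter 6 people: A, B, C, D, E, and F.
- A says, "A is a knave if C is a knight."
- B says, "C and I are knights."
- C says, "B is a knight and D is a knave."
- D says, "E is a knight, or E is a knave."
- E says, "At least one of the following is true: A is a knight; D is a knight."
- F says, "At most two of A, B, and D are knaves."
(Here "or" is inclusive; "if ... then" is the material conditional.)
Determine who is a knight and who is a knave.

A is a knight, B is a knave, C is a knave, D is a knight, E is a knight, and F is a knight.

As a knight, A's statement "A is a knave if C is a knight" should be True; it is.
B is a knave; "C and I are knights" is False, as required.
As a knave, C's statement "B is a knight and D is a knave" should be False; it is.
D is a knight, and the claim "E is a knight, or E is a knave" is indeed True.
Since E is a knight, "at least one of the following is true: A is a knight; D is a knight" needs to be True, which holds.
F is a knight; "at most two of A, B, and D are knaves" is True, as required.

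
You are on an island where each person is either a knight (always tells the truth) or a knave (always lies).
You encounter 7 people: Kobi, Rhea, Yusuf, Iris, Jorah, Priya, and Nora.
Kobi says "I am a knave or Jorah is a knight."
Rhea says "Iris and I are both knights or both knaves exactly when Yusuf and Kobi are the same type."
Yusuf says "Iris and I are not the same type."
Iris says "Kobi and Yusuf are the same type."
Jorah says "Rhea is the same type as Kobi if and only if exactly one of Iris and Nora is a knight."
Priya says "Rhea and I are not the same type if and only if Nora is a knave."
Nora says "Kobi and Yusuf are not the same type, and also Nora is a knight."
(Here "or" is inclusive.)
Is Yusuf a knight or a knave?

Yusuf is a knave.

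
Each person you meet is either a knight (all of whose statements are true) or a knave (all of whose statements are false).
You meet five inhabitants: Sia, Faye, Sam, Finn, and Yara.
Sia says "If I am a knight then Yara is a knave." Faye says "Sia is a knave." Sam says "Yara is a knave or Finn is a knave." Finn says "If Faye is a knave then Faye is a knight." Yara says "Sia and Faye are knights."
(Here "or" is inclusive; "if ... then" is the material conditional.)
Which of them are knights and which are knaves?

Sia is a knight, Faye is a knave, Sam is a knight, Finn is a knave, and Yara is a knave.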